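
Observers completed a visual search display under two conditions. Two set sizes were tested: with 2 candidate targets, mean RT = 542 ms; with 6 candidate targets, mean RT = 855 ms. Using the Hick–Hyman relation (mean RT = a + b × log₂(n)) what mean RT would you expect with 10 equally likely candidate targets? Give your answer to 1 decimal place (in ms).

1000.5 ms

Fit slope and intercept:
  b = (855 − 542) / (log₂ 6 − log₂ 2) = 313 / (2.5850 − 1) = 197.481 ms/bit
  a = 542 − 197.481 × 1 = 344.519 ms
Then RT(10) = 344.519 + 197.481 × log₂ 10 = 344.519 + 197.481 × 3.3219 ≈ 1000.537 ms.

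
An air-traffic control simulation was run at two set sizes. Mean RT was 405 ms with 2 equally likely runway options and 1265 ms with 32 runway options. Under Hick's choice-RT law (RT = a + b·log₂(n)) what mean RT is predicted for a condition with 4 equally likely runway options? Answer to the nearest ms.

620 ms

Fit slope and intercept:
  b = (1265 − 405) / (log₂ 32 − log₂ 2) = 860 / (5 − 1) = 215 ms/bit
  a = 405 − 215 × 1 = 190 ms
Then RT(4) = 190 + 215 × log₂ 4 = 190 + 215 × 2 ≈ 620.000 ms.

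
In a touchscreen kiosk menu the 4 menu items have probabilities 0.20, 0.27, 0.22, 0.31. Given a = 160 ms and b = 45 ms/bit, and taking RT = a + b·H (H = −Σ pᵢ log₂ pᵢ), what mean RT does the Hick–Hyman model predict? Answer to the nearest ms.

249 ms

H = 0.20·log₂(1/0.20) + 0.27·log₂(1/0.27) + 0.22·log₂(1/0.22) + 0.31·log₂(1/0.31) = 1.9788 bits.
RT = 160 + 45 × 1.9788 = 249.04 ms.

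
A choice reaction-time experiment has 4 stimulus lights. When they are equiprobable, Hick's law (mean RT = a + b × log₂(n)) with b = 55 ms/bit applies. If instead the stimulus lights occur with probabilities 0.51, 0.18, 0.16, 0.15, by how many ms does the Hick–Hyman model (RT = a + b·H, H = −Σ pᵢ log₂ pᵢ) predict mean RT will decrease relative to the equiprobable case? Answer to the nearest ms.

12 ms

The RT saving is b·ΔH. Equiprobable H₀ = log₂(4) = 2.0000 bits; with the given probabilities H = 1.7743 bits.
b·(H₀ − H) = 55 × (2.0000 − 1.7743) = 12.41 ms.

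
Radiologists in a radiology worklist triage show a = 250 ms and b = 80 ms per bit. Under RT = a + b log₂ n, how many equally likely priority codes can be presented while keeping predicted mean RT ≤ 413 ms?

4

Information budget: (413 − 250)/80 = 2.0375 bits, so n ≤ 2^2.0375 = 4.105 → at most 4.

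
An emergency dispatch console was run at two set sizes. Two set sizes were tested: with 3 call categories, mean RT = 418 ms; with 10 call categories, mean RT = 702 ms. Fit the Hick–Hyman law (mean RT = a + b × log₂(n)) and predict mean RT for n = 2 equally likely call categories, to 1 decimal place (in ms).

With log₂ n on the abscissa the relation is linear; from the two conditions:
  b = (702 − 418) / (log₂ 10 − log₂ 3) = 284 / (3.3219 − 1.5850) = 163.504 ms/bit
  a = 418 − 163.504 × 1.5850 = 158.853 ms
Then RT(2) = 158.853 + 163.504 × log₂ 2 = 158.853 + 163.504 × 1 ≈ 322.357 ms.

322.4 ms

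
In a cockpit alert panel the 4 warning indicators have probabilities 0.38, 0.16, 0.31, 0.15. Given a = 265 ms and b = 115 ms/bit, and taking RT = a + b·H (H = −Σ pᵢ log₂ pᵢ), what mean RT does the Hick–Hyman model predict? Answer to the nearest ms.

Entropy contributions −pᵢ log₂ pᵢ: 0.5305, 0.4230, 0.5238, 0.4105; sum H = 1.8878 bits.
RT = a + bH = 265 + 115·1.8878 = 482.10 ms.

482 ms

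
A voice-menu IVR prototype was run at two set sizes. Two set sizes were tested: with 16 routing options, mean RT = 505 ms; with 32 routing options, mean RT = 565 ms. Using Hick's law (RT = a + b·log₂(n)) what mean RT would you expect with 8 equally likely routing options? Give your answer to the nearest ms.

RT is linear in log₂ n, so two points fix the line:
  b = (565 − 505) / (log₂ 32 − log₂ 16) = 60 / (5 − 4) = 60 ms/bit
  a = 505 − 60 × 4 = 265 ms
Then RT(8) = 265 + 60 × log₂ 8 = 265 + 60 × 3 ≈ 445.000 ms.

445 ms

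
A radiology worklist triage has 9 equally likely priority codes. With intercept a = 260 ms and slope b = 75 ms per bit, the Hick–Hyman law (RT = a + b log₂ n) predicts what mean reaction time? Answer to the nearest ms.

498 ms

log₂(9) = 3.1699 bits, so RT = 260 + 75 × 3.1699 ≈ 497.744 ms.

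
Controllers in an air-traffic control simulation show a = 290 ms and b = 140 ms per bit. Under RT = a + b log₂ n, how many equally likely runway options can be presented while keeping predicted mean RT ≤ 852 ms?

16

Set 290 + 140·log₂ n ≤ 852 → log₂ n ≤ (852 − 290)/140 = 4.0143.
So n ≤ 2^4.0143 = 16.159; the largest integer n is 16.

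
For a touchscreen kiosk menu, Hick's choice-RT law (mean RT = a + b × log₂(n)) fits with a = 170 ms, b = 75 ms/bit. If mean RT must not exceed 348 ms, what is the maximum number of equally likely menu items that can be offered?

5

Information budget: (348 − 170)/75 = 2.3733 bits, so n ≤ 2^2.3733 = 5.181 → at most 5.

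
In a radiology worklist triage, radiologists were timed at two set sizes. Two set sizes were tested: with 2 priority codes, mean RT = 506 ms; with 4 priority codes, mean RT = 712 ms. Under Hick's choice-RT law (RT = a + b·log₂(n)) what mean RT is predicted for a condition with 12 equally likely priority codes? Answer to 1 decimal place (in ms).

Solve the two-equation system in a and b:
  b = (712 − 506) / (log₂ 4 − log₂ 2) = 206 / (2 − 1) = 206.000 ms/bit
  a = 506 − 206.000 × 1 = 300.000 ms
Then RT(12) = 300.000 + 206.000 × log₂ 12 = 300.000 + 206.000 × 3.5850 ≈ 1038.502 ms.

1038.5 ms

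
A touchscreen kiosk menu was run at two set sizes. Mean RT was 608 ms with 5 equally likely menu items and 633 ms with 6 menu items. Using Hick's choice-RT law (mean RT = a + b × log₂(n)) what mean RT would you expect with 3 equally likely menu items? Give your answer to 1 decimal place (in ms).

Solve the two-equation system in a and b:
  b = (633 − 608) / (log₂ 6 − log₂ 5) = 25 / (2.5850 − 2.3219) = 95.045 ms/bit
  a = 608 − 95.045 × 2.3219 = 387.313 ms
Then RT(3) = 387.313 + 95.045 × log₂ 3 = 387.313 + 95.045 × 1.5850 ≈ 537.955 ms.

538.0 ms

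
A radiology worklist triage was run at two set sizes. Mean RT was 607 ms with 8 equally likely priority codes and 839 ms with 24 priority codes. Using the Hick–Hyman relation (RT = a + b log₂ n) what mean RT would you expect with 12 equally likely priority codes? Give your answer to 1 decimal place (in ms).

692.6 ms

Solve the two-equation system in a and b:
  b = (839 − 607) / (log₂ 24 − log₂ 8) = 232 / (4.5850 − 3) = 146.376 ms/bit
  a = 607 − 146.376 × 3 = 167.873 ms
Then RT(12) = 167.873 + 146.376 × log₂ 12 = 167.873 + 146.376 × 3.5850 ≈ 692.624 ms.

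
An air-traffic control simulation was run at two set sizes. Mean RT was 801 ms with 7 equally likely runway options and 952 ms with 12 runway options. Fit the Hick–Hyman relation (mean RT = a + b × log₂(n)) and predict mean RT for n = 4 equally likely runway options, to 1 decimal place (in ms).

644.2 ms

With log₂ n on the abscissa the relation is linear; from the two conditions:
  b = (952 − 801) / (log₂ 12 − log₂ 7) = 151 / (3.5850 − 2.8074) = 194.185 ms/bit
  a = 801 − 194.185 × 2.8074 = 255.853 ms
Then RT(4) = 255.853 + 194.185 × log₂ 4 = 255.853 + 194.185 × 2 ≈ 644.224 ms.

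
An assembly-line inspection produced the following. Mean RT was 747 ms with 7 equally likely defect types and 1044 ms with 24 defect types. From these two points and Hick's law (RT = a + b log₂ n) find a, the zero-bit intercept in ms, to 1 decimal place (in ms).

The slope on a log₂ axis is (1044 − 747) / (4.5850 − 2.8074) = 167.078 ms/bit.
Intercept: a = 747 − 167.078·log₂(7) = 277.951 ms.

278.0 ms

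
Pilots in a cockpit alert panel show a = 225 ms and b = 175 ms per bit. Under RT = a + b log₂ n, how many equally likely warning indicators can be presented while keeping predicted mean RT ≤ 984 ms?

Information budget: (984 − 225)/175 = 4.3371 bits, so n ≤ 2^4.3371 = 20.212 → at most 20.

20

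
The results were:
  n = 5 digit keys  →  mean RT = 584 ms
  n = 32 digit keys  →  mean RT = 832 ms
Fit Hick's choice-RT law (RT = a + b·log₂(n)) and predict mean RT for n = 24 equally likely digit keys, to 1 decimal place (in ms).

With log₂ n on the abscissa the relation is linear; from the two conditions:
  b = (832 − 584) / (log₂ 32 − log₂ 5) = 248 / (5 − 2.3219) = 92.604 ms/bit
  a = 584 − 92.604 × 2.3219 = 368.980 ms
Then RT(24) = 368.980 + 92.604 × log₂ 24 = 368.980 + 92.604 × 4.5850 ≈ 793.566 ms.

793.6 ms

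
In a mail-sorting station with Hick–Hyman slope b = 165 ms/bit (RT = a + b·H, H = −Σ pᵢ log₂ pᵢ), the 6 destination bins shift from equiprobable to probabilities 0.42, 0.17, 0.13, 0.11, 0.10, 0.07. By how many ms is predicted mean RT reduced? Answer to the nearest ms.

The RT saving is b·ΔH. Equiprobable H₀ = log₂(6) = 2.5850 bits; with the given probabilities H = 2.2939 bits.
b·(H₀ − H) = 165 × (2.5850 − 2.2939) = 48.02 ms.

48 ms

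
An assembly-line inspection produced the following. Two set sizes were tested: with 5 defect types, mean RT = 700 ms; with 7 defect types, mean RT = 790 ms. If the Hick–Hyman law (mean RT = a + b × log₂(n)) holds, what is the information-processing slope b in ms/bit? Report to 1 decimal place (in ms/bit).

185.4 ms/bit

The slope on a log₂ axis is (790 − 700) / (2.8074 − 2.3219) = 185.404 ms/bit.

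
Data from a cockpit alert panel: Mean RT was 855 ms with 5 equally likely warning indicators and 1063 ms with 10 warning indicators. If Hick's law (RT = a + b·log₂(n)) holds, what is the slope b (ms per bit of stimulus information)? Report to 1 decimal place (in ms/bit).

b = (RT₂ − RT₁)/(log₂ n₂ − log₂ n₁) = (1063 − 855)/(3.3219 − 2.3219) = 208.000 ms/bit.

208.0 ms/bit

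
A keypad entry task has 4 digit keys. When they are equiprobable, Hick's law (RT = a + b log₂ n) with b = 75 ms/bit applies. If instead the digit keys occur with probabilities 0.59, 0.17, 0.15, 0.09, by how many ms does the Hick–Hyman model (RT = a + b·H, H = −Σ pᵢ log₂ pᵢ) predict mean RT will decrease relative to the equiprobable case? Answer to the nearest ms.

The RT saving is b·ΔH. Equiprobable H₀ = log₂(4) = 2.0000 bits; with the given probabilities H = 1.6069 bits.
b·(H₀ − H) = 75 × (2.0000 − 1.6069) = 29.48 ms.

29 ms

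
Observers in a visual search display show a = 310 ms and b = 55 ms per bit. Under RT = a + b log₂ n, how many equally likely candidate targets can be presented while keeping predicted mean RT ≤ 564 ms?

Set 310 + 55·log₂ n ≤ 564 → log₂ n ≤ (564 − 310)/55 = 4.6182.
So n ≤ 2^4.6182 = 24.559; the largest integer n is 24.

24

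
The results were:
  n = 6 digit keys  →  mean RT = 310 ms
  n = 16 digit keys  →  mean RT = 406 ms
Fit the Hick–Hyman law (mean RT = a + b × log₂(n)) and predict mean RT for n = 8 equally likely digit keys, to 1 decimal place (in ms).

RT is linear in log₂ n, so two points fix the line:
  b = (406 − 310) / (log₂ 16 − log₂ 6) = 96 / (4 − 2.5850) = 67.843 ms/bit
  a = 310 − 67.843 × 2.5850 = 134.629 ms
Then RT(8) = 134.629 + 67.843 × log₂ 8 = 134.629 + 67.843 × 3 ≈ 338.157 ms.

338.2 ms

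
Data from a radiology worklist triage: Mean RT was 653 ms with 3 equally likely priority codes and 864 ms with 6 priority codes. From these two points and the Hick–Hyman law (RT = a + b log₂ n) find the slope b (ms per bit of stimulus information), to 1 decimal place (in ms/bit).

211.0 ms/bit

Slope: b = (864 − 653) / (log₂ 6 − log₂ 3) = 211/1.0000 = 211.000 ms/bit.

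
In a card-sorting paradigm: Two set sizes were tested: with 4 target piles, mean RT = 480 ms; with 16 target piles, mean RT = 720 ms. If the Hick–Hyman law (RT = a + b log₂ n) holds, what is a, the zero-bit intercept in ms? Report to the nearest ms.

240 ms

Slope: b = (720 − 480) / (log₂ 16 − log₂ 4) = 240/2.0000 = 120 ms/bit.
Intercept: a = 480 − 120·log₂(4) = 240.000 ms.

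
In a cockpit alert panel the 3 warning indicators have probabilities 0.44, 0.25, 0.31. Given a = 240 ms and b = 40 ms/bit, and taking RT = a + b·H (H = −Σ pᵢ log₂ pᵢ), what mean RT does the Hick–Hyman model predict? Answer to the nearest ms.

302 ms

Entropy contributions −pᵢ log₂ pᵢ: 0.5211, 0.5000, 0.5238; sum H = 1.5449 bits.
RT = a + bH = 240 + 40·1.5449 = 301.80 ms.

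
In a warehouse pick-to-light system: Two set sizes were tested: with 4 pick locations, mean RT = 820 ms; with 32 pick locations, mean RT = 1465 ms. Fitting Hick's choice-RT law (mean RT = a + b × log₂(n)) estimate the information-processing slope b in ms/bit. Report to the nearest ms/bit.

The slope on a log₂ axis is (1465 − 820) / (5 − 2) = 215 ms/bit.

215 ms/bit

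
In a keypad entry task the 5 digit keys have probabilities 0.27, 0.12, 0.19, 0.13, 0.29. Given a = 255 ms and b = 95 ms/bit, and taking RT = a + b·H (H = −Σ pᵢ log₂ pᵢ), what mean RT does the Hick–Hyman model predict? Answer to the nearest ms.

Entropy contributions −pᵢ log₂ pᵢ: 0.5100, 0.3671, 0.4552, 0.3826, 0.5179; sum H = 2.2329 bits.
RT = a + bH = 255 + 95·2.2329 = 467.12 ms.

467 ms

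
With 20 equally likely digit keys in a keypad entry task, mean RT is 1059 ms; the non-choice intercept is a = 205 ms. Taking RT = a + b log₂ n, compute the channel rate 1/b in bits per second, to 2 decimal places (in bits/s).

Choice component = 1059 − 205 = 854 ms over log₂(20) = 4.3219 bits.
b = 854 / 4.3219 = 197.597 ms/bit, so 1/b = 5.061 bits/s.

5.06 bits/s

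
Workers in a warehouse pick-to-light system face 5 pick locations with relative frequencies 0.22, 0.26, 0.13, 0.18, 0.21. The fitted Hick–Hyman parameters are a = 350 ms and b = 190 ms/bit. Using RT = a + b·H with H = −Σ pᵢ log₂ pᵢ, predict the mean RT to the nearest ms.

Entropy contributions −pᵢ log₂ pᵢ: 0.4806, 0.5053, 0.3826, 0.4453, 0.4728; sum H = 2.2866 bits.
RT = a + bH = 350 + 190·2.2866 = 784.46 ms.

784 ms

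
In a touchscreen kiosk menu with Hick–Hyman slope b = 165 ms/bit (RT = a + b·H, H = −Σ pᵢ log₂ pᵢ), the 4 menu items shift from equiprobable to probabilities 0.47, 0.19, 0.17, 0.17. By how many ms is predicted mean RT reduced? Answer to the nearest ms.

Equiprobable entropy H₀ = log₂ 4 = 2.0000 bits.
Skewed entropy H = −Σ pᵢ log₂ pᵢ = 1.8364 bits.
ΔRT = b·(H₀ − H) = 165 × 0.1636 = 27.00 ms.

27 ms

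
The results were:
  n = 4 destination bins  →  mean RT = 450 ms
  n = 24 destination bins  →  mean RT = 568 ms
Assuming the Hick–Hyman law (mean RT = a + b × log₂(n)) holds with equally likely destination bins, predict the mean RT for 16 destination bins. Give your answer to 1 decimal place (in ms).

Fit slope and intercept:
  b = (568 − 450) / (log₂ 24 − log₂ 4) = 118 / (4.5850 − 2) = 45.649 ms/bit
  a = 450 − 45.649 × 2 = 358.703 ms
Then RT(16) = 358.703 + 45.649 × log₂ 16 = 358.703 + 45.649 × 4 ≈ 541.297 ms.

541.3 ms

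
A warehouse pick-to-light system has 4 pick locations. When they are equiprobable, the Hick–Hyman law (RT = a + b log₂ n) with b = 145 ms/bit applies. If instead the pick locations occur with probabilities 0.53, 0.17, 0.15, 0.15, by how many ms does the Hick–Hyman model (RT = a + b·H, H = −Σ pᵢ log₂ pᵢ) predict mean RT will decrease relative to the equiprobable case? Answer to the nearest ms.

The RT saving is b·ΔH. Equiprobable H₀ = log₂(4) = 2.0000 bits; with the given probabilities H = 1.7411 bits.
b·(H₀ − H) = 145 × (2.0000 − 1.7411) = 37.54 ms.

38 ms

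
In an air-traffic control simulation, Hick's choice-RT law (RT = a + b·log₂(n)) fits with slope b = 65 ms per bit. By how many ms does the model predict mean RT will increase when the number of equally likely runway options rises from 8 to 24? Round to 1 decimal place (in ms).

103.0 ms

The intercept a cancels: ΔRT = b·(log₂ n₂ − log₂ n₁) = b·log₂(n₂/n₁).
log₂(24) − log₂(8) = 4.5850 − 3 = 1.5850.
ΔRT = 65 × 1.5850 = 103.023 ms.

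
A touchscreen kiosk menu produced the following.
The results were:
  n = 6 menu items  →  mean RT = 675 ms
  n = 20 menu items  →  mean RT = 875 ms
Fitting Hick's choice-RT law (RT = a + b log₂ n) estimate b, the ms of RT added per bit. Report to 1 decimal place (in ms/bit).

115.1 ms/bit

Slope: b = (875 − 675) / (log₂ 20 − log₂ 6) = 200/1.7370 = 115.143 ms/bit.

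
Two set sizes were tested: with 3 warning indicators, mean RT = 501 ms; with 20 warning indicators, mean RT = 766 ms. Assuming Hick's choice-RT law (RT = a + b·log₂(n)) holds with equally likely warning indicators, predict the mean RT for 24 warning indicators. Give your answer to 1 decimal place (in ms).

791.5 ms

Fit slope and intercept:
  b = (766 − 501) / (log₂ 20 − log₂ 3) = 265 / (4.3219 − 1.5850) = 96.823 ms/bit
  a = 501 − 96.823 × 1.5850 = 347.540 ms
Then RT(24) = 347.540 + 96.823 × log₂ 24 = 347.540 + 96.823 × 4.5850 ≈ 791.468 ms.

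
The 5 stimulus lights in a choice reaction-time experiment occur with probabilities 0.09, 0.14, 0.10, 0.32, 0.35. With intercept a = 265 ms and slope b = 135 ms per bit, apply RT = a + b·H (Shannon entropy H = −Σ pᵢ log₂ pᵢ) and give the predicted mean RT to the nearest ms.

H = 0.09·log₂(1/0.09) + 0.14·log₂(1/0.14) + 0.10·log₂(1/0.10) + 0.32·log₂(1/0.32) + 0.35·log₂(1/0.35) = 2.0981 bits.
RT = 265 + 135 × 2.0981 = 548.24 ms.

548 ms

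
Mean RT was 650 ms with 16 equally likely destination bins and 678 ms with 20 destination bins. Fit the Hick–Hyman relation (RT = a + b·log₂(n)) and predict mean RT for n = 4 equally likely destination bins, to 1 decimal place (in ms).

476.0 ms

With log₂ n on the abscissa the relation is linear; from the two conditions:
  b = (678 − 650) / (log₂ 20 − log₂ 16) = 28 / (4.3219 − 4) = 86.976 ms/bit
  a = 650 − 86.976 × 4 = 302.096 ms
Then RT(4) = 302.096 + 86.976 × log₂ 4 = 302.096 + 86.976 × 2 ≈ 476.048 ms.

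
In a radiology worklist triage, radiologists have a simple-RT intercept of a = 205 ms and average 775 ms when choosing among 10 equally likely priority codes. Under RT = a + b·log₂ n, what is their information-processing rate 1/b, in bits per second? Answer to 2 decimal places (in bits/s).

Choice component = 775 − 205 = 570 ms over log₂(10) = 3.3219 bits.
b = 570 / 3.3219 = 171.587 ms/bit, so 1/b = 5.828 bits/s.

5.83 bits/s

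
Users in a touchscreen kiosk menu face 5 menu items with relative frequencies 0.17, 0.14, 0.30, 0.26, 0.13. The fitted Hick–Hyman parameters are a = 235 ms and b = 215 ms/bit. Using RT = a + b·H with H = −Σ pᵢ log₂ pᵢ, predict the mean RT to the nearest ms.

H = 0.17·log₂(1/0.17) + 0.14·log₂(1/0.14) + 0.30·log₂(1/0.30) + 0.26·log₂(1/0.26) + 0.13·log₂(1/0.13) = 2.2407 bits.
RT = 235 + 215 × 2.2407 = 716.75 ms.

717 ms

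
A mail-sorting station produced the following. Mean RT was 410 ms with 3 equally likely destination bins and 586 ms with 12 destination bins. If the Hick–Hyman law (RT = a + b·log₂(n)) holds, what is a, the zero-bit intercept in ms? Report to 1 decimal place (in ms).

b = (RT₂ − RT₁)/(log₂ n₂ − log₂ n₁) = (586 − 410)/(3.5850 − 1.5850) = 88.000 ms/bit.
a = RT₁ − b·log₂ n₁ = 410 − 88.000 × 1.5850 = 270.523 ms.

270.5 ms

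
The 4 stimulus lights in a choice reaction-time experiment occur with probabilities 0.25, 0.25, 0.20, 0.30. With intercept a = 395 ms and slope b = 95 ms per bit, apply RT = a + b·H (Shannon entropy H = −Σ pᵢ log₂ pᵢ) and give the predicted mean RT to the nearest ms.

Entropy contributions −pᵢ log₂ pᵢ: 0.5000, 0.5000, 0.4644, 0.5211; sum H = 1.9855 bits.
RT = a + bH = 395 + 95·1.9855 = 583.62 ms.

584 ms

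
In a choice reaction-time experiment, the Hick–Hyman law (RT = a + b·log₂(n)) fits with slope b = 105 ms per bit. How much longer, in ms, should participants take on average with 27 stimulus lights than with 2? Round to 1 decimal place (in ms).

394.3 ms

The intercept a cancels: ΔRT = b·(log₂ n₂ − log₂ n₁) = b·log₂(n₂/n₁).
log₂(27) − log₂(2) = 4.7549 − 1 = 3.7549.
ΔRT = 105 × 3.7549 = 394.263 ms.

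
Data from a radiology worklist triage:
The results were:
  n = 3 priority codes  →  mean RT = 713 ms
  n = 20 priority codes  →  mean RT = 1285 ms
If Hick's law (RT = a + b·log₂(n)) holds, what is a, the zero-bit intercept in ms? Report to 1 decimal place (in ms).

381.8 ms

The slope on a log₂ axis is (1285 − 713) / (4.3219 − 1.5850) = 208.991 ms/bit.
a = RT₁ − b·log₂ n₁ = 713 − 208.991 × 1.5850 = 381.758 ms.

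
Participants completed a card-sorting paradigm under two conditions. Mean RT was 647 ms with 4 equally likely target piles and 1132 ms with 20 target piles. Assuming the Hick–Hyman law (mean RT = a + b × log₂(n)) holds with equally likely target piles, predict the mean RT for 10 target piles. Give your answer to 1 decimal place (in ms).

Fit slope and intercept:
  b = (1132 − 647) / (log₂ 20 − log₂ 4) = 485 / (4.3219 − 2) = 208.878 ms/bit
  a = 647 − 208.878 × 2 = 229.244 ms
Then RT(10) = 229.244 + 208.878 × log₂ 10 = 229.244 + 208.878 × 3.3219 ≈ 923.122 ms.

923.1 ms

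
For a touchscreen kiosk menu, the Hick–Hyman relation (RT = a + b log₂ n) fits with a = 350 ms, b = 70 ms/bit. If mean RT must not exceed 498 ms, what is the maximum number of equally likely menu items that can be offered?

4

70·log₂ n ≤ 498 − 350 = 148, giving log₂ n ≤ 2.1143 and n ≤ 4.330. The largest whole number is 4.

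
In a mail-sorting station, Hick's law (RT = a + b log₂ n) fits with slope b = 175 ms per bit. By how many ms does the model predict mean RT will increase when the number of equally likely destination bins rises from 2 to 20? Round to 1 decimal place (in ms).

581.3 ms

The intercept a cancels: ΔRT = b·(log₂ n₂ − log₂ n₁) = b·log₂(n₂/n₁).
log₂(20) − log₂(2) = 4.3219 − 1 = 3.3219.
ΔRT = 175 × 3.3219 = 581.337 ms.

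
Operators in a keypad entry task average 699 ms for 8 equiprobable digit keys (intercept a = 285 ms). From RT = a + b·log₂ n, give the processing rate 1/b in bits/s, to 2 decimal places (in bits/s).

7.25 bits/s

b = (699 − 285)/log₂ 8 = 414/3 = 138.000 ms per bit = 0.13800 s/bit; the reciprocal is 7.246 bits/s.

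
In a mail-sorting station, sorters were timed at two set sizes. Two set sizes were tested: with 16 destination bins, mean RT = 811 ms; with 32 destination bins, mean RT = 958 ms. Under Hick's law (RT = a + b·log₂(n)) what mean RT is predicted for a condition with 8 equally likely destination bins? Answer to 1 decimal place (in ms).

664.0 ms

RT is linear in log₂ n, so two points fix the line:
  b = (958 − 811) / (log₂ 32 − log₂ 16) = 147 / (5 − 4) = 147.000 ms/bit
  a = 811 − 147.000 × 4 = 223.000 ms
Then RT(8) = 223.000 + 147.000 × log₂ 8 = 223.000 + 147.000 × 3 ≈ 664.000 ms.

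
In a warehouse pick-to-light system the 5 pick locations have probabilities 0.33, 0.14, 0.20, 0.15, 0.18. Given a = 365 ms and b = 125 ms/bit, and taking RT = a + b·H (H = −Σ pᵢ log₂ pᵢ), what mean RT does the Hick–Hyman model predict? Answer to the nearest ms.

646 ms

Entropy contributions −pᵢ log₂ pᵢ: 0.5278, 0.3971, 0.4644, 0.4105, 0.4453; sum H = 2.2452 bits.
RT = a + bH = 365 + 125·2.2452 = 645.65 ms.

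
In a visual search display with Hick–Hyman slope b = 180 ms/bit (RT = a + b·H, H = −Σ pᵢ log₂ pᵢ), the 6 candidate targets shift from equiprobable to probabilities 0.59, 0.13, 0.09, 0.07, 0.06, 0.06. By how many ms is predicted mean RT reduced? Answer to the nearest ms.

123 ms

Equiprobable entropy H₀ = log₂ 6 = 2.5850 bits.
Skewed entropy H = −Σ pᵢ log₂ pᵢ = 1.9000 bits.
ΔRT = b·(H₀ − H) = 180 × 0.6849 = 123.29 ms.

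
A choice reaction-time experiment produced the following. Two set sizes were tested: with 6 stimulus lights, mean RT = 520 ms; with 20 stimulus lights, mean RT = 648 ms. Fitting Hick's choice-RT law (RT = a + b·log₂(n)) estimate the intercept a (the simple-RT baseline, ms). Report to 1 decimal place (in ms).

329.5 ms

Slope: b = (648 − 520) / (log₂ 20 − log₂ 6) = 128/1.7370 = 73.692 ms/bit.
Intercept: a = 520 − 73.692·log₂(6) = 329.510 ms.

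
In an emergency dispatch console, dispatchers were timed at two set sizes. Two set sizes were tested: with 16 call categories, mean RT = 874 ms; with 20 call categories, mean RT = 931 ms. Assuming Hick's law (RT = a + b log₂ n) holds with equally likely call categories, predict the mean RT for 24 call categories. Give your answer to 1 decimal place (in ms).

977.6 ms

RT is linear in log₂ n, so two points fix the line:
  b = (931 − 874) / (log₂ 20 − log₂ 16) = 57 / (4.3219 − 4) = 177.058 ms/bit
  a = 874 − 177.058 × 4 = 165.767 ms
Then RT(24) = 165.767 + 177.058 × log₂ 24 = 165.767 + 177.058 × 4.5850 ≈ 977.572 ms.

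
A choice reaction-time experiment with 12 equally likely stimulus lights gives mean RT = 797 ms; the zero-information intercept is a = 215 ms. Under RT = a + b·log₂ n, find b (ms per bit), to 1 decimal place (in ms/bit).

162.3 ms/bit

12 alternatives carry log₂ 12 = 3.5850 bits; the choice cost is 797 − 215 = 582 ms, so b = 582/3.5850 = 162.345 ms/bit.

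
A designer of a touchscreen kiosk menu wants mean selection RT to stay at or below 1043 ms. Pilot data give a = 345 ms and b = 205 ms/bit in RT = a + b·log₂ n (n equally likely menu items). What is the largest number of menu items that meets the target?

205·log₂ n ≤ 1043 − 345 = 698, giving log₂ n ≤ 3.4049 and n ≤ 10.592. The largest whole number is 10.

10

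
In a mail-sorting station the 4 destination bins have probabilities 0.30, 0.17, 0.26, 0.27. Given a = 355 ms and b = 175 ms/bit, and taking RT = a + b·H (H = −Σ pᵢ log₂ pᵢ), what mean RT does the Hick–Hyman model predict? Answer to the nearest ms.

H = 0.30·log₂(1/0.30) + 0.17·log₂(1/0.17) + 0.26·log₂(1/0.26) + 0.27·log₂(1/0.27) = 1.9710 bits.
RT = 355 + 175 × 1.9710 = 699.92 ms.

700 ms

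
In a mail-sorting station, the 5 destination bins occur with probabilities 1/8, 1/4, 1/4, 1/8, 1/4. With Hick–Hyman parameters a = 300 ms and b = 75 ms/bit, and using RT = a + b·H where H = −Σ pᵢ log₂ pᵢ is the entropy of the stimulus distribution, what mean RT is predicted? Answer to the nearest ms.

H = −Σ pᵢ log₂ pᵢ = 0.125·3 + 0.25·2 + 0.25·2 + 0.125·3 + 0.25·2 = 2.250 bits.
RT = 300 + 75 × 2.250 = 468.75 ms.

469 ms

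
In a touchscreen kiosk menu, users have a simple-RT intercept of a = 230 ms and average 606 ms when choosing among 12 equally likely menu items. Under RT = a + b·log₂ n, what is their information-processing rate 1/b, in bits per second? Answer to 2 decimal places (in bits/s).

9.53 bits/s

Choice component = 606 − 230 = 376 ms over log₂(12) = 3.5850 bits.
b = 376 / 3.5850 = 104.883 ms/bit, so 1/b = 9.534 bits/s.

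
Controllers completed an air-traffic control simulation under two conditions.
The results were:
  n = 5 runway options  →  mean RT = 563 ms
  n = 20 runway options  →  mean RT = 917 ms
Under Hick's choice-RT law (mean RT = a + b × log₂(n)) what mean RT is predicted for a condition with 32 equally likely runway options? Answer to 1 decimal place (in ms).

Fit slope and intercept:
  b = (917 − 563) / (log₂ 20 − log₂ 5) = 354 / (4.3219 − 2.3219) = 177.000 ms/bit
  a = 563 − 177.000 × 2.3219 = 152.019 ms
Then RT(32) = 152.019 + 177.000 × log₂ 32 = 152.019 + 177.000 × 5 ≈ 1037.019 ms.

1037.0 ms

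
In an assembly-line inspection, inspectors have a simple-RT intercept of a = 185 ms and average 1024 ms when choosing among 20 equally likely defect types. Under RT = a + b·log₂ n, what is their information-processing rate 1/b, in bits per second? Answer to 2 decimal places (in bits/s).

Choice component = 1024 − 185 = 839 ms over log₂(20) = 4.3219 bits.
b = 839 / 4.3219 = 194.126 ms/bit, so 1/b = 5.151 bits/s.

5.15 bits/s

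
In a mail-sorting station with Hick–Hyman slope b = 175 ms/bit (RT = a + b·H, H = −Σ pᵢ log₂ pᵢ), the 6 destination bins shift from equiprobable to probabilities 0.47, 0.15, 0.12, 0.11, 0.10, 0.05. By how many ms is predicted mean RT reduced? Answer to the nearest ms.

The RT saving is b·ΔH. Equiprobable H₀ = log₂(6) = 2.5850 bits; with the given probabilities H = 2.1881 bits.
b·(H₀ − H) = 175 × (2.5850 − 2.1881) = 69.44 ms.

69 ms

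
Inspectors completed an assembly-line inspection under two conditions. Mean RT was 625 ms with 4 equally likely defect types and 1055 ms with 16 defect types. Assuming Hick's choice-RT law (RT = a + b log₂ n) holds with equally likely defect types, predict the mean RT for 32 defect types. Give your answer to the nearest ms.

1270 ms

Fit slope and intercept:
  b = (1055 − 625) / (log₂ 16 − log₂ 4) = 430 / (4 − 2) = 215 ms/bit
  a = 625 − 215 × 2 = 195 ms
Then RT(32) = 195 + 215 × log₂ 32 = 195 + 215 × 5 ≈ 1270.000 ms.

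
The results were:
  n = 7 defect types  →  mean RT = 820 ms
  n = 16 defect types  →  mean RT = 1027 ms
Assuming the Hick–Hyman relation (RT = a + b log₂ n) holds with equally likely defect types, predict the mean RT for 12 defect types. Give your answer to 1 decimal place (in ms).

RT is linear in log₂ n, so two points fix the line:
  b = (1027 − 820) / (log₂ 16 − log₂ 7) = 207 / (4 − 2.8074) = 173.564 ms/bit
  a = 820 − 173.564 × 2.8074 = 332.745 ms
Then RT(12) = 332.745 + 173.564 × log₂ 12 = 332.745 + 173.564 × 3.5850 ≈ 954.965 ms.

955.0 ms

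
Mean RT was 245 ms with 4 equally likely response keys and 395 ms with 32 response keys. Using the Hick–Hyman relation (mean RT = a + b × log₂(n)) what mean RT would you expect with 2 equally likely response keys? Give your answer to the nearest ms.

195 ms

RT is linear in log₂ n, so two points fix the line:
  b = (395 − 245) / (log₂ 32 − log₂ 4) = 150 / (5 − 2) = 50 ms/bit
  a = 245 − 50 × 2 = 145 ms
Then RT(2) = 145 + 50 × log₂ 2 = 145 + 50 × 1 ≈ 195.000 ms.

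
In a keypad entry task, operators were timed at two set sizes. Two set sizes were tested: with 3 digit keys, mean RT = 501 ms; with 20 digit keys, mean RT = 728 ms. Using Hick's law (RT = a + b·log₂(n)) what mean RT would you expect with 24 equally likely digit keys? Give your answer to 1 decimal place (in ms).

Solve the two-equation system in a and b:
  b = (728 − 501) / (log₂ 20 − log₂ 3) = 227 / (4.3219 − 1.5850) = 82.939 ms/bit
  a = 501 − 82.939 × 1.5850 = 369.545 ms
Then RT(24) = 369.545 + 82.939 × log₂ 24 = 369.545 + 82.939 × 4.5850 ≈ 749.816 ms.

749.8 ms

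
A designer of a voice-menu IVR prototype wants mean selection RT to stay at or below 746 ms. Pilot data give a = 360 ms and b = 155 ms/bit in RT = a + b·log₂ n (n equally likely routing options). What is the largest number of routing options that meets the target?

5

Information budget: (746 − 360)/155 = 2.4903 bits, so n ≤ 2^2.4903 = 5.619 → at most 5.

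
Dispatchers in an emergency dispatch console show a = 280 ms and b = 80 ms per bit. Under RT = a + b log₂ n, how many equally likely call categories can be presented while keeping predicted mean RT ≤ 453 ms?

80·log₂ n ≤ 453 − 280 = 173, giving log₂ n ≤ 2.1625 and n ≤ 4.477. The largest whole number is 4.

4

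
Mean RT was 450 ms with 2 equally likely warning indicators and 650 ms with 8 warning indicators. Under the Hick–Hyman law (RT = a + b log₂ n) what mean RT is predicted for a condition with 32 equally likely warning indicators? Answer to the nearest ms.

850 ms

With log₂ n on the abscissa the relation is linear; from the two conditions:
  b = (650 − 450) / (log₂ 8 − log₂ 2) = 200 / (3 − 1) = 100 ms/bit
  a = 450 − 100 × 1 = 350 ms
Then RT(32) = 350 + 100 × log₂ 32 = 350 + 100 × 5 ≈ 850.000 ms.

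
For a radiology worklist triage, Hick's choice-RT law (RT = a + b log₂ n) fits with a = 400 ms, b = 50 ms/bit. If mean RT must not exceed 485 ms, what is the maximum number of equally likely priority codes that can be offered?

Set 400 + 50·log₂ n ≤ 485 → log₂ n ≤ (485 − 400)/50 = 1.7000.
So n ≤ 2^1.7000 = 3.249; the largest integer n is 3.

3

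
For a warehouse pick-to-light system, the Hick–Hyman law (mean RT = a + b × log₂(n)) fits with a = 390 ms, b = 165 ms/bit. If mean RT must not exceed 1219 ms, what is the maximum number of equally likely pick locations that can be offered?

32

Information budget: (1219 − 390)/165 = 5.0242 bits, so n ≤ 2^5.0242 = 32.542 → at most 32.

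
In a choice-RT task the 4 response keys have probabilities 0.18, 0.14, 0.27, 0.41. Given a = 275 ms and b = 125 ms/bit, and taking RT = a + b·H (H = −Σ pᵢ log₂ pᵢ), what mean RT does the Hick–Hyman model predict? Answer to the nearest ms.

H = 0.18·log₂(1/0.18) + 0.14·log₂(1/0.14) + 0.27·log₂(1/0.27) + 0.41·log₂(1/0.41) = 1.8798 bits.
RT = 275 + 125 × 1.8798 = 509.98 ms.

510 ms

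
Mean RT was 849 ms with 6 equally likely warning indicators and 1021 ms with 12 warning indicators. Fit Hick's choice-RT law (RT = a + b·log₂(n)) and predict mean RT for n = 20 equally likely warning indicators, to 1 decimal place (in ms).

1147.8 ms

Fit slope and intercept:
  b = (1021 − 849) / (log₂ 12 − log₂ 6) = 172 / (3.5850 − 2.5850) = 172.000 ms/bit
  a = 849 − 172.000 × 2.5850 = 404.386 ms
Then RT(20) = 404.386 + 172.000 × log₂ 20 = 404.386 + 172.000 × 4.3219 ≈ 1147.758 ms.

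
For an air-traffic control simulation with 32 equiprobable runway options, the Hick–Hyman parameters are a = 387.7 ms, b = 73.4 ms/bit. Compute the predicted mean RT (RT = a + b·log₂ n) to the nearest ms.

log₂(32) = 5 bits, so RT = 387.7 + 73.4 × 5 ≈ 754.700 ms.

755 ms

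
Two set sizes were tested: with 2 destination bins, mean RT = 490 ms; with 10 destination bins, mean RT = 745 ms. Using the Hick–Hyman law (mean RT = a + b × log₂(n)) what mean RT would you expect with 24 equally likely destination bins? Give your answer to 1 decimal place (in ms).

Solve the two-equation system in a and b:
  b = (745 − 490) / (log₂ 10 − log₂ 2) = 255 / (3.3219 − 1) = 109.823 ms/bit
  a = 490 − 109.823 × 1 = 380.177 ms
Then RT(24) = 380.177 + 109.823 × log₂ 24 = 380.177 + 109.823 × 4.5850 ≈ 883.710 ms.

883.7 ms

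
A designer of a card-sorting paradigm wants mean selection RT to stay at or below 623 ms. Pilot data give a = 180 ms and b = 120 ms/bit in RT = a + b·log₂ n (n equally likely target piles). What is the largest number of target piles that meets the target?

Information budget: (623 − 180)/120 = 3.6917 bits, so n ≤ 2^3.6917 = 12.921 → at most 12.

12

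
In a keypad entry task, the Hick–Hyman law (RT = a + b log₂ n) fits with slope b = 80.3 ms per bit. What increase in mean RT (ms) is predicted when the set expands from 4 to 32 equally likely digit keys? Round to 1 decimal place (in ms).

240.9 ms

Only the slope matters, since a is common to both: ΔRT = b·log₂(n₂/n₁).
log₂(32) − log₂(4) = log₂(32/4) = log₂(8) = 3.
ΔRT = 80.3 × 3.0000 = 240.900 ms.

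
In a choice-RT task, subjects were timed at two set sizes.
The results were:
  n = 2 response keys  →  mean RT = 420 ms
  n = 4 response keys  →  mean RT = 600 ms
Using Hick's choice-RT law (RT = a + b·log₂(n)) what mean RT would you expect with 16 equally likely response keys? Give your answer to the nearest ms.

960 ms

With log₂ n on the abscissa the relation is linear; from the two conditions:
  b = (600 − 420) / (log₂ 4 − log₂ 2) = 180 / (2 − 1) = 180 ms/bit
  a = 420 − 180 × 1 = 240 ms
Then RT(16) = 240 + 180 × log₂ 16 = 240 + 180 × 4 ≈ 960.000 ms.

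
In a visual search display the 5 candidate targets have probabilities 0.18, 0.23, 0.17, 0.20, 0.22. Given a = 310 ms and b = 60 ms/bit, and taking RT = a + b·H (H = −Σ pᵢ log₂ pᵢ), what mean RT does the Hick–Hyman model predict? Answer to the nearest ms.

Entropy contributions −pᵢ log₂ pᵢ: 0.4453, 0.4877, 0.4346, 0.4644, 0.4806; sum H = 2.3125 bits.
RT = a + bH = 310 + 60·2.3125 = 448.75 ms.

449 ms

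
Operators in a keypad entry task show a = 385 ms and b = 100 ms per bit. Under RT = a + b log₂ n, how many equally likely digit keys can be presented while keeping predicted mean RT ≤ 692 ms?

8

Set 385 + 100·log₂ n ≤ 692 → log₂ n ≤ (692 − 385)/100 = 3.0700.
So n ≤ 2^3.0700 = 8.398; the largest integer n is 8.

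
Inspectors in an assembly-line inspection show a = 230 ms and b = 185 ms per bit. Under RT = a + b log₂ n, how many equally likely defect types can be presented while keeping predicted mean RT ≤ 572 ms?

185·log₂ n ≤ 572 − 230 = 342, giving log₂ n ≤ 1.8486 and n ≤ 3.602. The largest whole number is 3.

3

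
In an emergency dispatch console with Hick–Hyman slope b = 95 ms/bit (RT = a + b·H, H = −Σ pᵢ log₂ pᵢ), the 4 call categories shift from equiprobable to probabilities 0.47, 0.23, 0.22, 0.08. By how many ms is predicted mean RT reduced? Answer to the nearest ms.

22 ms

Equiprobable entropy H₀ = log₂ 4 = 2.0000 bits.
Skewed entropy H = −Σ pᵢ log₂ pᵢ = 1.7717 bits.
ΔRT = b·(H₀ − H) = 95 × 0.2283 = 21.69 ms.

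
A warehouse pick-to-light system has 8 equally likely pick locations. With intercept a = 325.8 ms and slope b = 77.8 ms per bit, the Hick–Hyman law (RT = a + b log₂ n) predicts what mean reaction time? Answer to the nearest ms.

559 ms

log₂(8) = 3 bits, so RT = 325.8 + 77.8 × 3 ≈ 559.200 ms.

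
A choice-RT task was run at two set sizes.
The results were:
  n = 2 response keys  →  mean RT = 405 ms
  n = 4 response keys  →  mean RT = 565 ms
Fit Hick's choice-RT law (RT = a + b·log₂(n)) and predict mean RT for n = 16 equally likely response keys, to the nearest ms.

Fit slope and intercept:
  b = (565 − 405) / (log₂ 4 − log₂ 2) = 160 / (2 − 1) = 160 ms/bit
  a = 405 − 160 × 1 = 245 ms
Then RT(16) = 245 + 160 × log₂ 16 = 245 + 160 × 4 ≈ 885.000 ms.

885 ms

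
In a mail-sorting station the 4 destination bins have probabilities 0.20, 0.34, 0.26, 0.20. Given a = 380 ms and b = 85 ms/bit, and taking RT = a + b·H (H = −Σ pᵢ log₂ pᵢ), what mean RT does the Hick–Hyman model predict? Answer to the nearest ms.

547 ms

H = 0.20·log₂(1/0.20) + 0.34·log₂(1/0.34) + 0.26·log₂(1/0.26) + 0.20·log₂(1/0.20) = 1.9632 bits.
RT = 380 + 85 × 1.9632 = 546.87 ms.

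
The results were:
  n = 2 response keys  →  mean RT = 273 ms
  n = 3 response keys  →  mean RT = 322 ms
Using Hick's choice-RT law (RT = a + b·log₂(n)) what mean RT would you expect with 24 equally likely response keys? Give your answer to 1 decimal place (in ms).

Solve the two-equation system in a and b:
  b = (322 − 273) / (log₂ 3 − log₂ 2) = 49 / (1.5850 − 1) = 83.766 ms/bit
  a = 273 − 83.766 × 1 = 189.234 ms
Then RT(24) = 189.234 + 83.766 × log₂ 24 = 189.234 + 83.766 × 4.5850 ≈ 573.298 ms.

573.3 ms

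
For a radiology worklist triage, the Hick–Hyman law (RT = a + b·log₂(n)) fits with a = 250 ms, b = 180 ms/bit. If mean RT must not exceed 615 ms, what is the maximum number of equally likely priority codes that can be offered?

4

180·log₂ n ≤ 615 − 250 = 365, giving log₂ n ≤ 2.0278 and n ≤ 4.078. The largest whole number is 4.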